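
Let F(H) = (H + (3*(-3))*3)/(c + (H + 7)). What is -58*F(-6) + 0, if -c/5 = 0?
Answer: 1914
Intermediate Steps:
c = 0 (c = -5*0 = 0)
F(H) = (-27 + H)/(7 + H) (F(H) = (H + (3*(-3))*3)/(0 + (H + 7)) = (H - 9*3)/(0 + (7 + H)) = (H - 27)/(7 + H) = (-27 + H)/(7 + H))
-58*F(-6) + 0 = -58*(-27 - 6)/(7 - 6) + 0 = -58*(-33)/1 + 0 = -58*(-33) + 0 = 1914 + 0 = 1914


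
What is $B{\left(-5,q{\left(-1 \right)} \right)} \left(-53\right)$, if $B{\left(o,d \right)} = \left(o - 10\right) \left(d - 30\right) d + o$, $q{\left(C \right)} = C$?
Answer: $24910$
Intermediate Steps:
$B{\left(o,d \right)} = o + d \left(-30 + d\right) \left(-10 + o\right)$ ($B{\left(o,d \right)} = \left(-10 + o\right) \left(-30 + d\right) d + o = \left(-30 + d\right) \left(-10 + o\right) d + o = d \left(-30 + d\right) \left(-10 + o\right) + o = o + d \left(-30 + d\right) \left(-10 + o\right)$)
$B{\left(-5,q{\left(-1 \right)} \right)} \left(-53\right) = \left(-5 - 10 \left(-1\right)^{2} + 300 \left(-1\right) - 5 \left(-1\right)^{2} - \left(-30\right) \left(-5\right)\right) \left(-53\right) = \left(-5 - 10 - 300 - 5 - 150\right) \left(-53\right) = \left(-470\right) \left(-53\right) = 24910$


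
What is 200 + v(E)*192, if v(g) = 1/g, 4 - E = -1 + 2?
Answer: 264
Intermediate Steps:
E = 3 (E = 4 - (-1 + 2) = 4 - 1*1 = 4 - 1 = 3)
200 + v(E)*192 = 200 + 192/3 = 200 + (⅓)*192 = 200 + 64 = 264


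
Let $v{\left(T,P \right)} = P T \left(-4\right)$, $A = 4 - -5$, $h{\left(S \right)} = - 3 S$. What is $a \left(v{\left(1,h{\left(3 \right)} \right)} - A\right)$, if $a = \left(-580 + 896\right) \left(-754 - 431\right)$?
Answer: $-10110420$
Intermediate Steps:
$A = 9$ ($A = 4 + 5 = 9$)
$v{\left(T,P \right)} = - 4 P T$
$a = -374460$ ($a = 316 \left(-1185\right) = -374460$)
$a \left(v{\left(1,h{\left(3 \right)} \right)} - A\right) = - 374460 \left(\left(-4\right) \left(\left(-3\right) 3\right) 1 - 9\right) = - 374460 \left(\left(-4\right) \left(-9\right) 1 - 9\right) = - 374460 \left(36 - 9\right) = \left(-374460\right) 27 = -10110420$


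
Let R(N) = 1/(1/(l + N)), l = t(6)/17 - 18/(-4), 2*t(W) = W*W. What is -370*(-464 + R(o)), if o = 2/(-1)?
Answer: 2896175/17 ≈ 1.7036e+5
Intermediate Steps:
o = -2 (o = 2*(-1) = -2)
t(W) = W²/2 (t(W) = (W*W)/2 = W²/2)
l = 189/34 (l = ((½)*6²)/17 - 18/(-4) = ((½)*36)*(1/17) - 18*(-¼) = 18*(1/17) + 9/2 = 18/17 + 9/2 = 189/34 ≈ 5.5588)
R(N) = 189/34 + N (R(N) = 1/(1/(189/34 + N)) = 189/34 + N)
-370*(-464 + R(o)) = -370*(-464 + (189/34 - 2)) = -370*(-464 + 121/34) = -370*(-15655/34) = 2896175/17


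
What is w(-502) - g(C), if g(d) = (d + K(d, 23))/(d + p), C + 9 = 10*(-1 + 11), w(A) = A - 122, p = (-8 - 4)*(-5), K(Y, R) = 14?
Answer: -94329/151 ≈ -624.70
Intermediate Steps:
p = 60 (p = -12*(-5) = 60)
w(A) = -122 + A
C = 91 (C = -9 + 10*(-1 + 11) = -9 + 10*10 = -9 + 100 = 91)
g(d) = (14 + d)/(60 + d) (g(d) = (d + 14)/(d + 60) = (14 + d)/(60 + d))
w(-502) - g(C) = (-122 - 502) - (14 + 91)/(60 + 91) = -624 - 105/151 = -94329/151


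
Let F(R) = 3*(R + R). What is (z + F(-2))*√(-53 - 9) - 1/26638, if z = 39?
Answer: -1/26638 + 27*I*√62 ≈ -3.754e-5 + 212.6*I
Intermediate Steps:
F(R) = 6*R (F(R) = 3*(2*R) = 6*R)
(z + F(-2))*√(-53 - 9) - 1/26638 = (39 + 6*(-2))*√(-53 - 9) - 1/26638 = (39 - 12)*√(-62) - 1*1/26638 = 27*(I*√62) - 1/26638 = 27*I*√62 - 1/26638 = -1/26638 + 27*I*√62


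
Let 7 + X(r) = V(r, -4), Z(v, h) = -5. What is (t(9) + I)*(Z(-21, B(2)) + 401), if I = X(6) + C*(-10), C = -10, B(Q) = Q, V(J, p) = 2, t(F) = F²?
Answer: 69696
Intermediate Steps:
X(r) = -5 (X(r) = -7 + 2 = -5)
I = 95 (I = -5 - 10*(-10) = -5 + 100 = 95)
(t(9) + I)*(Z(-21, B(2)) + 401) = (9² + 95)*(-5 + 401) = (81 + 95)*396 = 176*396 = 69696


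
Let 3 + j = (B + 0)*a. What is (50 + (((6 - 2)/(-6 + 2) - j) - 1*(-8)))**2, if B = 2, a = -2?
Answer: 4096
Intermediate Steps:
j = -7 (j = -3 + (2 + 0)*(-2) = -3 + 2*(-2) = -3 - 4 = -7)
(50 + (((6 - 2)/(-6 + 2) - j) - 1*(-8)))**2 = (50 + (((6 - 2)/(-6 + 2) - 1*(-7)) - 1*(-8)))**2 = (50 + ((4/(-4) + 7) + 8))**2 = (50 + ((4*(-1/4) + 7) + 8))**2 = (50 + ((-1 + 7) + 8))**2 = (50 + (6 + 8))**2 = (50 + 14)**2 = 64**2 = 4096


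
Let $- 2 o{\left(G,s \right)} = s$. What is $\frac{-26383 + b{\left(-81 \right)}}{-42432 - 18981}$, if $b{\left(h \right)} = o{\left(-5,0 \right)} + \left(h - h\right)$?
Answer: $\frac{26383}{61413} \approx 0.4296$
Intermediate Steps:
$o{\left(G,s \right)} = - \frac{s}{2}$
$b{\left(h \right)} = 0$ ($b{\left(h \right)} = \left(- \frac{1}{2}\right) 0 + \left(h - h\right) = 0 + 0 = 0$)
$\frac{-26383 + b{\left(-81 \right)}}{-42432 - 18981} = \frac{-26383 + 0}{-42432 - 18981} = - \frac{26383}{-61413} = \left(-26383\right) \left(- \frac{1}{61413}\right) = \frac{26383}{61413}$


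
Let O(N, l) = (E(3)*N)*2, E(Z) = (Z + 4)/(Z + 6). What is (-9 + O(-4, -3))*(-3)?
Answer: 137/3 ≈ 45.667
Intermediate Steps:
E(Z) = (4 + Z)/(6 + Z)
O(N, l) = 14*N/9 (O(N, l) = (((4 + 3)/(6 + 3))*N)*2 = ((7/9)*N)*2 = (((1/9)*7)*N)*2 = (7*N/9)*2 = 14*N/9)
(-9 + O(-4, -3))*(-3) = (-9 + (14/9)*(-4))*(-3) = (-9 - 56/9)*(-3) = -137/9*(-3) = 137/3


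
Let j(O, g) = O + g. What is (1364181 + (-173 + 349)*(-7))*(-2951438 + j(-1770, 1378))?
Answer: -4023193746670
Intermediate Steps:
(1364181 + (-173 + 349)*(-7))*(-2951438 + j(-1770, 1378)) = (1364181 + (-173 + 349)*(-7))*(-2951438 + (-1770 + 1378)) = (1364181 + 176*(-7))*(-2951438 - 392) = (1364181 - 1232)*(-2951830) = 1362949*(-2951830) = -4023193746670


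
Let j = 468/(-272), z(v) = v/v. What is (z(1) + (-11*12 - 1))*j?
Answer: 3861/17 ≈ 227.12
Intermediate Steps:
z(v) = 1
j = -117/68 (j = 468*(-1/272) = -117/68 ≈ -1.7206)
(z(1) + (-11*12 - 1))*j = (1 + (-11*12 - 1))*(-117/68) = (1 + (-132 - 1))*(-117/68) = (1 - 133)*(-117/68) = -132*(-117/68) = 3861/17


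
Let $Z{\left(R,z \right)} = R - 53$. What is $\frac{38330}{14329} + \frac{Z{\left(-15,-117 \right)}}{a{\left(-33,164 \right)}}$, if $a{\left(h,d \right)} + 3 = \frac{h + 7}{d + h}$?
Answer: $\frac{143703002}{6003851} \approx 23.935$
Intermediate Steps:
$Z{\left(R,z \right)} = -53 + R$ ($Z{\left(R,z \right)} = R - 53 = -53 + R$)
$a{\left(h,d \right)} = -3 + \frac{7 + h}{d + h}$ ($a{\left(h,d \right)} = -3 + \frac{h + 7}{d + h} = -3 + \frac{7 + h}{d + h}$)
$\frac{38330}{14329} + \frac{Z{\left(-15,-117 \right)}}{a{\left(-33,164 \right)}} = \frac{38330}{14329} + \frac{-53 - 15}{\frac{1}{164 - 33} \left(7 - 492 - -66\right)} = 38330 \cdot \frac{1}{14329} - \frac{68}{\frac{1}{131} \left(7 - 492 + 66\right)} = \frac{38330}{14329} - \frac{68}{\frac{1}{131} \left(-419\right)} = \frac{38330}{14329} - \frac{68}{- \frac{419}{131}} = \frac{38330}{14329} - - \frac{8908}{419} = \frac{38330}{14329} + \frac{8908}{419} = \frac{143703002}{6003851}$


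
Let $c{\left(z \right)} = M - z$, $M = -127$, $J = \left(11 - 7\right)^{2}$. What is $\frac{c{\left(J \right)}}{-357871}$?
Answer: $\frac{143}{357871} \approx 0.00039959$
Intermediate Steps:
$J = 16$ ($J = 4^{2} = 16$)
$c{\left(z \right)} = -127 - z$
$\frac{c{\left(J \right)}}{-357871} = \frac{-127 - 16}{-357871} = \left(-127 - 16\right) \left(- \frac{1}{357871}\right) = \left(-143\right) \left(- \frac{1}{357871}\right) = \frac{143}{357871}$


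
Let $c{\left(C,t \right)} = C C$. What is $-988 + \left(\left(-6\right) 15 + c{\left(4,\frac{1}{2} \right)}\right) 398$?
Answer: $-30440$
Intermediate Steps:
$c{\left(C,t \right)} = C^{2}$
$-988 + \left(\left(-6\right) 15 + c{\left(4,\frac{1}{2} \right)}\right) 398 = -988 + \left(\left(-6\right) 15 + 4^{2}\right) 398 = -988 + \left(-90 + 16\right) 398 = -988 - 29452 = -30440$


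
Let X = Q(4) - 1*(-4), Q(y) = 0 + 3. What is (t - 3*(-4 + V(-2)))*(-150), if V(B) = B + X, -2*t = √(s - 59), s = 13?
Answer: 450 + 75*I*√46 ≈ 450.0 + 508.67*I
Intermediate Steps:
Q(y) = 3
X = 7 (X = 3 - 1*(-4) = 3 + 4 = 7)
t = -I*√46/2 (t = -√(13 - 59)/2 = -I*√46/2 ≈ -3.3912*I)
V(B) = 7 + B (V(B) = B + 7 = 7 + B)
(t - 3*(-4 + V(-2)))*(-150) = (-I*√46/2 - 3*(-4 + (7 - 2)))*(-150) = (-I*√46/2 - 3*(-4 + 5))*(-150) = (-I*√46/2 - 3*1)*(-150) = (-I*√46/2 - 3)*(-150) = (-3 - I*√46/2)*(-150) = 450 + 75*I*√46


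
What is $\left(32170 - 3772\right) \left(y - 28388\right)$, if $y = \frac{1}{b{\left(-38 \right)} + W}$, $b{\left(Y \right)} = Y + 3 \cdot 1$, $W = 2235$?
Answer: $- \frac{886778652201}{1100} \approx -8.0616 \cdot 10^{8}$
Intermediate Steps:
$b{\left(Y \right)} = 3 + Y$ ($b{\left(Y \right)} = Y + 3 = 3 + Y$)
$y = \frac{1}{2200}$ ($y = \frac{1}{\left(3 - 38\right) + 2235} = \frac{1}{-35 + 2235} = \frac{1}{2200} \approx 0.00045455$)
$\left(32170 - 3772\right) \left(y - 28388\right) = \left(32170 - 3772\right) \left(\frac{1}{2200} - 28388\right) = \left(32170 - 3772\right) \left(- \frac{62453599}{2200}\right) = 28398 \left(- \frac{62453599}{2200}\right) = - \frac{886778652201}{1100}$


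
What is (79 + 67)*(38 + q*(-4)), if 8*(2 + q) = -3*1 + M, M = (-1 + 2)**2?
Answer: 6862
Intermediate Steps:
M = 1 (M = 1**2 = 1)
q = -9/4 (q = -2 + (-3*1 + 1)/8 = -2 + (-3 + 1)/8 = -2 + (1/8)*(-2) = -2 - 1/4 = -9/4 ≈ -2.2500)
(79 + 67)*(38 + q*(-4)) = (79 + 67)*(38 - 9/4*(-4)) = 146*(38 + 9) = 146*47 = 6862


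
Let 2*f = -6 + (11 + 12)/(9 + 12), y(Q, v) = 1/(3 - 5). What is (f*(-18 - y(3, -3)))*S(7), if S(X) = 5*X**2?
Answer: 126175/12 ≈ 10515.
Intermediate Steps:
y(Q, v) = -1/2 (y(Q, v) = 1/(-2) = -1/2)
f = -103/42 (f = (-6 + (11 + 12)/(9 + 12))/2 = (-6 + 23/21)/2 = (1/2)*(-103/21) = -103/42 ≈ -2.4524)
(f*(-18 - y(3, -3)))*S(7) = (-103*(-18 - 1*(-1/2))/42)*(5*7**2) = (-103*(-18 + 1/2)/42)*(5*49) = -103/42*(-35/2)*245 = (515/12)*245 = 126175/12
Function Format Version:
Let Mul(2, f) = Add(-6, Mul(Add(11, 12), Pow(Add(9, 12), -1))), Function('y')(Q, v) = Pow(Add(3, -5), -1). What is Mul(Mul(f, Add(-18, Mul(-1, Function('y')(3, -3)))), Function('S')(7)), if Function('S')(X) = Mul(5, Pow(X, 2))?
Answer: Rational(126175, 12) ≈ 10515.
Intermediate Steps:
Function('y')(Q, v) = Rational(-1, 2) (Function('y')(Q, v) = Pow(-2, -1) = Rational(-1, 2))
f = Rational(-103, 42) (f = Mul(Rational(1, 2), Add(-6, Mul(Add(11, 12), Pow(Add(9, 12), -1)))) = Mul(Rational(1, 2), Add(-6, Mul(23, Pow(21, -1)))) = Mul(Rational(1, 2), Add(-6, Mul(23, Rational(1, 21)))) = Mul(Rational(1, 2), Add(-6, Rational(23, 21))) = Mul(Rational(1, 2), Rational(-103, 21)) = Rational(-103, 42) ≈ -2.4524)
Mul(Mul(f, Add(-18, Mul(-1, Function('y')(3, -3)))), Function('S')(7)) = Mul(Mul(Rational(-103, 42), Add(-18, Mul(-1, Rational(-1, 2)))), Mul(5, Pow(7, 2))) = Mul(Mul(Rational(-103, 42), Add(-18, Rational(1, 2))), Mul(5, 49)) = Mul(Mul(Rational(-103, 42), Rational(-35, 2)), 245) = Mul(Rational(515, 12), 245) = Rational(126175, 12)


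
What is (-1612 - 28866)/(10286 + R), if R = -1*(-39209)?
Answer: -30478/49495 ≈ -0.61578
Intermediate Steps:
R = 39209
(-1612 - 28866)/(10286 + R) = (-1612 - 28866)/(10286 + 39209) = -30478/49495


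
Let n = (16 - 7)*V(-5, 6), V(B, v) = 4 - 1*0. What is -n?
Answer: -36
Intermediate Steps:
V(B, v) = 4 (V(B, v) = 4 + 0 = 4)
n = 36 (n = (16 - 7)*4 = 9*4 = 36)
-n = -1*36 = -36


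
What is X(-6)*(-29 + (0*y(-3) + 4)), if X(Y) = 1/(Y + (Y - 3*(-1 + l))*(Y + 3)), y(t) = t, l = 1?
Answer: -25/12 ≈ -2.0833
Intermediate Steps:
X(Y) = 1/(Y + Y*(3 + Y)) (X(Y) = 1/(Y + (Y - 3*(-1 + 1))*(Y + 3)) = 1/(Y + (Y - 3*0)*(3 + Y)) = 1/(Y + (Y + 0)*(3 + Y)) = 1/(Y + Y*(3 + Y)))
X(-6)*(-29 + (0*y(-3) + 4)) = (1/((-6)*(4 - 6)))*(-29 + (0*(-3) + 4)) = (-⅙/(-2))*(-29 + (0 + 4)) = (-⅙*(-½))*(-29 + 4) = (1/12)*(-25) = -25/12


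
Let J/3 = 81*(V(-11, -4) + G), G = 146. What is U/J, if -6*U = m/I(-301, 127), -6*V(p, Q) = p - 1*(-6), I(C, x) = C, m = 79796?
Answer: 79796/64438983 ≈ 0.0012383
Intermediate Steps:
V(p, Q) = -1 - p/6 (V(p, Q) = -(p - 1*(-6))/6 = -(p + 6)/6 = -(6 + p)/6 = -1 - p/6)
U = 39898/903 (U = -39898/(3*(-301)) = -39898*(-1)/(3*301) = -1/6*(-79796/301) = 39898/903 ≈ 44.184)
J = 71361/2 (J = 3*(81*((-1 - 1/6*(-11)) + 146)) = 3*(81*((-1 + 11/6) + 146)) = 3*(81*(5/6 + 146)) = 3*(81*(881/6)) = 3*(23787/2) = 71361/2 ≈ 35681.)
U/J = 39898/(903*(71361/2)) = (39898/903)*(2/71361) = 79796/64438983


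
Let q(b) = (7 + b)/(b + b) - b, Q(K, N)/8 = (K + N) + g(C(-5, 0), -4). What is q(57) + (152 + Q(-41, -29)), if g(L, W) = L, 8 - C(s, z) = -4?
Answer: -21001/57 ≈ -368.44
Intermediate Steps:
C(s, z) = 12 (C(s, z) = 8 - 1*(-4) = 8 + 4 = 12)
Q(K, N) = 96 + 8*K + 8*N (Q(K, N) = 8*((K + N) + 12) = 8*(12 + K + N) = 96 + 8*K + 8*N)
q(b) = -b + (7 + b)/(2*b) (q(b) = (7 + b)/((2*b)) - b = (7 + b)*(1/(2*b)) - b = (7 + b)/(2*b) - b = -b + (7 + b)/(2*b))
q(57) + (152 + Q(-41, -29)) = (1/2 - 1*57 + (7/2)/57) + (152 + (96 + 8*(-41) + 8*(-29))) = (1/2 - 57 + (7/2)*(1/57)) + (152 + (96 - 328 - 232)) = (1/2 - 57 + 7/114) + (152 - 464) = -3217/57 - 312 = -21001/57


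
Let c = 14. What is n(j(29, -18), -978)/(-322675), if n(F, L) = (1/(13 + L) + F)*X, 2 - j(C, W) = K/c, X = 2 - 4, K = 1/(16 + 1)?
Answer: 458137/37054383625 ≈ 1.2364e-5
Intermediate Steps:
K = 1/17 ≈ 0.058824
X = -2
j(C, W) = 475/238 (j(C, W) = 2 - 1/(17*14) = 2 - 1*1/238 = 2 - 1/238 = 475/238)
n(F, L) = -2*F - 2/(13 + L) (n(F, L) = (1/(13 + L) + F)*(-2) = (F + 1/(13 + L))*(-2) = -2*F - 2/(13 + L))
n(j(29, -18), -978)/(-322675) = (2*(-1 - 13*475/238 - 1*475/238*(-978))/(13 - 978))/(-322675) = (2*(-1 - 6175/238 + 232275/119)/(-965))*(-1/322675) = (2*(-1/965)*(458137/238))*(-1/322675) = -458137/114835*(-1/322675) = 458137/37054383625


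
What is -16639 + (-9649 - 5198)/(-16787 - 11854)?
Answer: -158847584/9547 ≈ -16638.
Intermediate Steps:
-16639 + (-9649 - 5198)/(-16787 - 11854) = -16639 - 14847/(-28641) = -16639 - 14847*(-1/28641) = -16639 + 4949/9547 = -158847584/9547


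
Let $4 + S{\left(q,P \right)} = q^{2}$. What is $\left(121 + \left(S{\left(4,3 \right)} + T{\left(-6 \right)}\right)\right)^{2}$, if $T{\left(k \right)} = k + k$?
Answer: $14641$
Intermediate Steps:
$S{\left(q,P \right)} = -4 + q^{2}$
$T{\left(k \right)} = 2 k$
$\left(121 + \left(S{\left(4,3 \right)} + T{\left(-6 \right)}\right)\right)^{2} = \left(121 + \left(\left(-4 + 4^{2}\right) + 2 \left(-6\right)\right)\right)^{2} = \left(121 + \left(\left(-4 + 16\right) - 12\right)\right)^{2} = \left(121 + \left(12 - 12\right)\right)^{2} = \left(121 + 0\right)^{2} = 121^{2} = 14641$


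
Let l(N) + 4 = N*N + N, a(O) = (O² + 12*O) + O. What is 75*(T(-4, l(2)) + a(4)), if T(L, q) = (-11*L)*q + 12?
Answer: 12600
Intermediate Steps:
a(O) = O² + 13*O
l(N) = -4 + N + N² (l(N) = -4 + (N*N + N) = -4 + (N² + N) = -4 + (N + N²) = -4 + N + N²)
T(L, q) = 12 - 11*L*q (T(L, q) = -11*L*q + 12 = 12 - 11*L*q)
75*(T(-4, l(2)) + a(4)) = 75*((12 - 11*(-4)*(-4 + 2 + 2²)) + 4*(13 + 4)) = 75*((12 - 11*(-4)*(-4 + 2 + 4)) + 4*17) = 75*((12 - 11*(-4)*2) + 68) = 75*((12 + 88) + 68) = 75*(100 + 68) = 75*168 = 12600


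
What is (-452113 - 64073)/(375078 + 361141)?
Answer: -46926/66929 ≈ -0.70113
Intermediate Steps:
(-452113 - 64073)/(375078 + 361141) = -516186/736219 = -516186*1/736219 = -46926/66929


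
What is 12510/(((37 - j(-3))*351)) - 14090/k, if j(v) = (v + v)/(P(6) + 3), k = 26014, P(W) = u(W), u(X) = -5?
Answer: 4369030/8623641 ≈ 0.50663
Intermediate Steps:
P(W) = -5
j(v) = -v (j(v) = (v + v)/(-5 + 3) = (2*v)/(-2) = (2*v)*(-½) = -v)
12510/(((37 - j(-3))*351)) - 14090/k = 12510/(((37 - (-1)*(-3))*351)) - 14090/26014 = 12510/(((37 - 1*3)*351)) - 14090*1/26014 = 12510/(((37 - 3)*351)) - 7045/13007 = 12510/((34*351)) - 7045/13007 = 12510/11934 - 7045/13007 = 12510*(1/11934) - 7045/13007 = 695/663 - 7045/13007 = 4369030/8623641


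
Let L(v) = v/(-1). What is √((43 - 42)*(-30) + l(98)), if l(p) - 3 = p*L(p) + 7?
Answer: 2*I*√2406 ≈ 98.102*I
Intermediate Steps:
L(v) = -v (L(v) = v*(-1) = -v)
l(p) = 10 - p² (l(p) = 3 + (p*(-p) + 7) = 3 + (-p² + 7) = 3 + (7 - p²) = 10 - p²)
√((43 - 42)*(-30) + l(98)) = √((43 - 42)*(-30) + (10 - 1*98²)) = √(1*(-30) + (10 - 1*9604)) = √(-30 + (10 - 9604)) = √(-30 - 9594) = √(-9624) = 2*I*√2406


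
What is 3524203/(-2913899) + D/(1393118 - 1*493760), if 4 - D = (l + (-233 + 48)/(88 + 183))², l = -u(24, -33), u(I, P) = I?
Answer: -77634083321617859/64154101011217774 ≈ -1.2101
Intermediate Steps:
l = -24 (l = -1*24 = -24)
D = -44448957/73441 (D = 4 - (-24 + (-233 + 48)/(88 + 183))² = 4 - (-24 - 185/271)² = 4 - (-6689/271)² = 4 - 1*44742721/73441 = 4 - 44742721/73441 = -44448957/73441 ≈ -605.23)
3524203/(-2913899) + D/(1393118 - 1*493760) = 3524203/(-2913899) - 44448957/(73441*(1393118 - 1*493760)) = 3524203*(-1/2913899) - 44448957/(73441*(1393118 - 493760)) = -3524203/2913899 - 44448957/73441/899358 = -3524203/2913899 - 44448957/73441*1/899358 = -3524203/2913899 - 14816319/22016583626 = -77634083321617859/64154101011217774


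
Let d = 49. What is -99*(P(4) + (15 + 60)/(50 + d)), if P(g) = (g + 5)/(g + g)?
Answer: -1491/8 ≈ -186.38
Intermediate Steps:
P(g) = (5 + g)/(2*g) (P(g) = (5 + g)/((2*g)) = (5 + g)*(1/(2*g)) = (5 + g)/(2*g))
-99*(P(4) + (15 + 60)/(50 + d)) = -99*((½)*(5 + 4)/4 + (15 + 60)/(50 + 49)) = -99*((½)*(¼)*9 + 75/99) = -99*(9/8 + 75*(1/99)) = -99*(9/8 + 25/33) = -99*497/264 = -1491/8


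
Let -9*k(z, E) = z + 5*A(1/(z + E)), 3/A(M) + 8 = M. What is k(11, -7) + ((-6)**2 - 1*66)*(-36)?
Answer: 301039/279 ≈ 1079.0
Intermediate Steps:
A(M) = 3/(-8 + M)
k(z, E) = -5/(3*(-8 + 1/(E + z))) - z/9 (k(z, E) = -(z + 5*(3/(-8 + 1/(z + E))))/9 = -(z + 5*(3/(-8 + 1/(E + z))))/9 = -(z + 15/(-8 + 1/(E + z)))/9 = -5/(3*(-8 + 1/(E + z))) - z/9)
k(11, -7) + ((-6)**2 - 1*66)*(-36) = (-1/9*11 + 5/(3*(8 - 1/(-7 + 11)))) + ((-6)**2 - 1*66)*(-36) = (-11/9 + 5/(3*(8 - 1/4))) + (36 - 66)*(-36) = (-11/9 + 5/(3*(8 - 1*1/4))) - 30*(-36) = (-11/9 + 5/(3*(8 - 1/4))) + 1080 = (-11/9 + 5/(3*(31/4))) + 1080 = (-11/9 + (5/3)*(4/31)) + 1080 = (-11/9 + 20/93) + 1080 = -281/279 + 1080 = 301039/279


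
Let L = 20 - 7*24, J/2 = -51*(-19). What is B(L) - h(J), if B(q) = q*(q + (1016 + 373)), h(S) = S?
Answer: -185606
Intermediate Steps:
J = 1938 (J = 2*(-51*(-19)) = 2*969 = 1938)
L = -148 (L = 20 - 168 = -148)
B(q) = q*(1389 + q) (B(q) = q*(q + 1389) = q*(1389 + q))
B(L) - h(J) = -148*(1389 - 148) - 1*1938 = -148*1241 - 1938 = -183668 - 1938 = -185606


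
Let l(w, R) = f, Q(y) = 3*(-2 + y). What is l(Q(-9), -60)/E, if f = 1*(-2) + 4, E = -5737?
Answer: -2/5737 ≈ -0.00034861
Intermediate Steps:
Q(y) = -6 + 3*y
f = 2 (f = -2 + 4 = 2)
l(w, R) = 2
l(Q(-9), -60)/E = 2/(-5737) = 2*(-1/5737) = -2/5737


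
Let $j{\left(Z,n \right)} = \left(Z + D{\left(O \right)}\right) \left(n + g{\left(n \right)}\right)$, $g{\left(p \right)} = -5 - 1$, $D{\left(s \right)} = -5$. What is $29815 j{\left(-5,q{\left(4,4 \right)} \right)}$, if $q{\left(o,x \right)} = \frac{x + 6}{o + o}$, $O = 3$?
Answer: $\frac{2832425}{2} \approx 1.4162 \cdot 10^{6}$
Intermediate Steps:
$q{\left(o,x \right)} = \frac{6 + x}{2 o}$
$g{\left(p \right)} = -6$
$j{\left(Z,n \right)} = \left(-6 + n\right) \left(-5 + Z\right)$ ($j{\left(Z,n \right)} = \left(Z - 5\right) \left(n - 6\right) = \left(-5 + Z\right) \left(-6 + n\right) = \left(-6 + n\right) \left(-5 + Z\right)$)
$29815 j{\left(-5,q{\left(4,4 \right)} \right)} = 29815 \left(30 - -30 - 5 \frac{6 + 4}{2 \cdot 4} - 5 \frac{6 + 4}{2 \cdot 4}\right) = 29815 \left(30 + 30 - 5 \cdot \frac{1}{2} \cdot \frac{1}{4} \cdot 10 - 5 \cdot \frac{1}{2} \cdot \frac{1}{4} \cdot 10\right) = 29815 \left(30 + 30 - \frac{25}{4} - \frac{25}{4}\right) = 29815 \cdot \frac{95}{2} = \frac{2832425}{2}$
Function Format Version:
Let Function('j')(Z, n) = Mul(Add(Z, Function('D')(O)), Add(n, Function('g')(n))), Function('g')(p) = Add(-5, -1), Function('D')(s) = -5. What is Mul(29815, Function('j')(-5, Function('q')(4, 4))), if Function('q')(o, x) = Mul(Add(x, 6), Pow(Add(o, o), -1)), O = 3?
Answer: Rational(2832425, 2) ≈ 1.4162e+6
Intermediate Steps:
Function('q')(o, x) = Mul(Rational(1, 2), Pow(o, -1), Add(6, x)) (Function('q')(o, x) = Mul(Add(6, x), Pow(Mul(2, o), -1)) = Mul(Add(6, x), Mul(Rational(1, 2), Pow(o, -1))) = Mul(Rational(1, 2), Pow(o, -1), Add(6, x)))
Function('g')(p) = -6
Function('j')(Z, n) = Mul(Add(-6, n), Add(-5, Z)) (Function('j')(Z, n) = Mul(Add(Z, -5), Add(n, -6)) = Mul(Add(-5, Z), Add(-6, n)) = Mul(Add(-6, n), Add(-5, Z)))
Mul(29815, Function('j')(-5, Function('q')(4, 4))) = Mul(29815, Add(30, Mul(-6, -5), Mul(-5, Mul(Rational(1, 2), Pow(4, -1), Add(6, 4))), Mul(-5, Mul(Rational(1, 2), Pow(4, -1), Add(6, 4))))) = Mul(29815, Add(30, 30, Mul(-5, Mul(Rational(1, 2), Rational(1, 4), 10)), Mul(-5, Mul(Rational(1, 2), Rational(1, 4), 10)))) = Mul(29815, Add(30, 30, Mul(-5, Rational(5, 4)), Mul(-5, Rational(5, 4)))) = Mul(29815, Add(30, 30, Rational(-25, 4), Rational(-25, 4))) = Mul(29815, Rational(95, 2)) = Rational(2832425, 2)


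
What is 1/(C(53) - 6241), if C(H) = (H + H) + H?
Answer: -1/6082 ≈ -0.00016442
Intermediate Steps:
C(H) = 3*H (C(H) = 2*H + H = 3*H)
1/(C(53) - 6241) = 1/(3*53 - 6241) = 1/(159 - 6241) = 1/(-6082) = -1/6082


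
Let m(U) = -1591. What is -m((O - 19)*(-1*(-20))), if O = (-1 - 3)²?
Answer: 1591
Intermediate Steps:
O = 16 (O = (-4)² = 16)
-m((O - 19)*(-1*(-20))) = -1*(-1591) = 1591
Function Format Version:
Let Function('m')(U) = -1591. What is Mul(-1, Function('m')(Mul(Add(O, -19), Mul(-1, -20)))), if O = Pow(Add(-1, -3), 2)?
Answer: 1591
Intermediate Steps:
O = 16 (O = Pow(-4, 2) = 16)
Mul(-1, Function('m')(Mul(Add(O, -19), Mul(-1, -20)))) = Mul(-1, -1591) = 1591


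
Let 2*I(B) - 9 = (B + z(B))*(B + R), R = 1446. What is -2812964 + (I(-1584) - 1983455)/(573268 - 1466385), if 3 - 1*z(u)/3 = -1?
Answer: -5024608187611/1786234 ≈ -2.8130e+6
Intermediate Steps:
z(u) = 12 (z(u) = 9 - 3*(-1) = 9 + 3 = 12)
I(B) = 9/2 + (12 + B)*(1446 + B)/2 (I(B) = 9/2 + ((B + 12)*(B + 1446))/2 = 9/2 + ((12 + B)*(1446 + B))/2 = 9/2 + (12 + B)*(1446 + B)/2)
-2812964 + (I(-1584) - 1983455)/(573268 - 1466385) = -2812964 + ((17361/2 + (½)*(-1584)² + 729*(-1584)) - 1983455)/(573268 - 1466385) = -2812964 + ((17361/2 + (½)*2509056 - 1154736) - 1983455)/(-893117) = -2812964 + ((17361/2 + 1254528 - 1154736) - 1983455)*(-1/893117) = -2812964 + (216945/2 - 1983455)*(-1/893117) = -2812964 - 3749965/2*(-1/893117) = -2812964 + 3749965/1786234 = -5024608187611/1786234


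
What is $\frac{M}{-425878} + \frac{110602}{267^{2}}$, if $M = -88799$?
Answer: $\frac{53433350467}{30360416742} \approx 1.76$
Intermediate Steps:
$\frac{M}{-425878} + \frac{110602}{267^{2}} = - \frac{88799}{-425878} + \frac{110602}{267^{2}} = \left(-88799\right) \left(- \frac{1}{425878}\right) + \frac{110602}{71289} = \frac{88799}{425878} + 110602 \cdot \frac{1}{71289} = \frac{88799}{425878} + \frac{110602}{71289} = \frac{53433350467}{30360416742}$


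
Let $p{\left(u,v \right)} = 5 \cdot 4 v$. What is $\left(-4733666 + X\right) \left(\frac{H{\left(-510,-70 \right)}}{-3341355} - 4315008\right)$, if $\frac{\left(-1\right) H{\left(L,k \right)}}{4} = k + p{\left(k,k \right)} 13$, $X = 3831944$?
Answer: $\frac{866733601107800016}{222757} \approx 3.8909 \cdot 10^{12}$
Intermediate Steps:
$p{\left(u,v \right)} = 20 v$
$H{\left(L,k \right)} = - 1044 k$ ($H{\left(L,k \right)} = - 4 \left(k + 20 k 13\right) = - 4 \left(k + 260 k\right) = - 4 \cdot 261 k = - 1044 k$)
$\left(-4733666 + X\right) \left(\frac{H{\left(-510,-70 \right)}}{-3341355} - 4315008\right) = \left(-4733666 + 3831944\right) \left(\frac{\left(-1044\right) \left(-70\right)}{-3341355} - 4315008\right) = - 901722 \left(73080 \left(- \frac{1}{3341355}\right) - 4315008\right) = - 901722 \left(- \frac{4872}{222757} - 4315008\right) = \left(-901722\right) \left(- \frac{961198241928}{222757}\right) = \frac{866733601107800016}{222757}$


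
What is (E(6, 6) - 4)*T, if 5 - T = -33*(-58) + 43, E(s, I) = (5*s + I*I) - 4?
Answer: -113216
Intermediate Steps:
E(s, I) = -4 + I² + 5*s (E(s, I) = (5*s + I²) - 4 = (I² + 5*s) - 4 = -4 + I² + 5*s)
T = -1952 (T = 5 - (-33*(-58) + 43) = 5 - (1914 + 43) = 5 - 1*1957 = 5 - 1957 = -1952)
(E(6, 6) - 4)*T = ((-4 + 6² + 5*6) - 4)*(-1952) = ((-4 + 36 + 30) - 4)*(-1952) = (62 - 4)*(-1952) = 58*(-1952) = -113216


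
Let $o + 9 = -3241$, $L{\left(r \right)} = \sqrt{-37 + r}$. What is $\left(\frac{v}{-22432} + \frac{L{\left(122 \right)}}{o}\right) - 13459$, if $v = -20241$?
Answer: $- \frac{301892047}{22432} - \frac{\sqrt{85}}{3250} \approx -13458.0$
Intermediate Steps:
$o = -3250$ ($o = -9 - 3241 = -3250$)
$\left(\frac{v}{-22432} + \frac{L{\left(122 \right)}}{o}\right) - 13459 = \left(- \frac{20241}{-22432} + \frac{\sqrt{-37 + 122}}{-3250}\right) - 13459 = \left(\left(-20241\right) \left(- \frac{1}{22432}\right) + \sqrt{85} \left(- \frac{1}{3250}\right)\right) - 13459 = \left(\frac{20241}{22432} - \frac{\sqrt{85}}{3250}\right) - 13459 = - \frac{301892047}{22432} - \frac{\sqrt{85}}{3250}$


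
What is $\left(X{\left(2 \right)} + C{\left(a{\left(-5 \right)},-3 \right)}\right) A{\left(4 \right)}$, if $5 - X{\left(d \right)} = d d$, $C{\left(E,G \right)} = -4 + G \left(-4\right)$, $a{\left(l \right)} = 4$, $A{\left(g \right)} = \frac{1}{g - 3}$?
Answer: $9$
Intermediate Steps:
$A{\left(g \right)} = \frac{1}{-3 + g}$
$C{\left(E,G \right)} = -4 - 4 G$
$X{\left(d \right)} = 5 - d^{2}$ ($X{\left(d \right)} = 5 - d d = 5 - d^{2}$)
$\left(X{\left(2 \right)} + C{\left(a{\left(-5 \right)},-3 \right)}\right) A{\left(4 \right)} = \frac{\left(5 - 2^{2}\right) - -8}{-3 + 4} = \frac{\left(5 - 4\right) + \left(-4 + 12\right)}{1} = \left(\left(5 - 4\right) + 8\right) 1 = \left(1 + 8\right) 1 = 9 \cdot 1 = 9$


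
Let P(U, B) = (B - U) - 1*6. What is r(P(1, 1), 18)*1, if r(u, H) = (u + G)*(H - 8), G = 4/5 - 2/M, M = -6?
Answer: -146/3 ≈ -48.667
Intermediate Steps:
G = 17/15 (G = 4/5 - 2/(-6) = 4*(⅕) - 2*(-⅙) = ⅘ + ⅓ = 17/15 ≈ 1.1333)
P(U, B) = -6 + B - U (P(U, B) = (B - U) - 6 = -6 + B - U)
r(u, H) = (-8 + H)*(17/15 + u) (r(u, H) = (u + 17/15)*(H - 8) = (17/15 + u)*(-8 + H) = (-8 + H)*(17/15 + u))
r(P(1, 1), 18)*1 = (-136/15 - 8*(-6 + 1 - 1*1) + (17/15)*18 + 18*(-6 + 1 - 1*1))*1 = (-136/15 - 8*(-6 + 1 - 1) + 102/5 + 18*(-6 + 1 - 1))*1 = (-136/15 - 8*(-6) + 102/5 + 18*(-6))*1 = (-136/15 + 48 + 102/5 - 108)*1 = -146/3*1 = -146/3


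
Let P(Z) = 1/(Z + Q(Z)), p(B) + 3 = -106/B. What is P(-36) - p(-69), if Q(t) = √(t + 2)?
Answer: 65923/45885 - I*√34/1330 ≈ 1.4367 - 0.0043842*I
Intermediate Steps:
Q(t) = √(2 + t)
p(B) = -3 - 106/B
P(Z) = 1/(Z + √(2 + Z))
P(-36) - p(-69) = 1/(-36 + √(2 - 36)) - (-3 - 106/(-69)) = 1/(-36 + √(-34)) - (-3 - 106*(-1/69)) = 1/(-36 + I*√34) - (-3 + 106/69) = 1/(-36 + I*√34) - 1*(-101/69) = 1/(-36 + I*√34) + 101/69 = 101/69 + 1/(-36 + I*√34)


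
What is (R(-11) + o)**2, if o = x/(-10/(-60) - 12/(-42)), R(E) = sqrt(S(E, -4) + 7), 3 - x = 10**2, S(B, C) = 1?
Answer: 16600364/361 - 16296*sqrt(2)/19 ≈ 44771.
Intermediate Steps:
x = -97 (x = 3 - 1*10**2 = 3 - 1*100 = 3 - 100 = -97)
R(E) = 2*sqrt(2) (R(E) = sqrt(1 + 7) = sqrt(8) = 2*sqrt(2))
o = -4074/19 (o = -97/(-10/(-60) - 12/(-42)) = -97/(-10*(-1/60) - 12*(-1/42)) = -97/(1/6 + 2/7) = -97/19/42 = -97*42/19 = -4074/19 ≈ -214.42)
(R(-11) + o)**2 = (2*sqrt(2) - 4074/19)**2 = (-4074/19 + 2*sqrt(2))**2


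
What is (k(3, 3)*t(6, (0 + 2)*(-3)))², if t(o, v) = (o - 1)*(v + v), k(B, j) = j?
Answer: 32400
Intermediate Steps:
t(o, v) = 2*v*(-1 + o) (t(o, v) = (-1 + o)*(2*v) = 2*v*(-1 + o))
(k(3, 3)*t(6, (0 + 2)*(-3)))² = (3*(2*((0 + 2)*(-3))*(-1 + 6)))² = (3*(2*(2*(-3))*5))² = (3*(2*(-6)*5))² = (3*(-60))² = (-180)² = 32400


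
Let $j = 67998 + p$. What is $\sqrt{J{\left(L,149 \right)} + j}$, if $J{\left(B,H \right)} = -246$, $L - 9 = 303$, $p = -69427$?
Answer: $5 i \sqrt{67} \approx 40.927 i$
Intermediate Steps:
$L = 312$ ($L = 9 + 303 = 312$)
$j = -1429$ ($j = 67998 - 69427 = -1429$)
$\sqrt{J{\left(L,149 \right)} + j} = \sqrt{-246 - 1429} = \sqrt{-1675} = 5 i \sqrt{67}$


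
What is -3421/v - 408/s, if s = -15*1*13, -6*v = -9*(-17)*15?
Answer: 109754/9945 ≈ 11.036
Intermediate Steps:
v = -765/2 (v = -(-9*(-17))*15/6 = -51*15/2 = -⅙*2295 = -765/2 ≈ -382.50)
s = -195 (s = -15*13 = -195)
-3421/v - 408/s = -3421/(-765/2) - 408/(-195) = -3421*(-2/765) - 408*(-1/195) = 6842/765 + 136/65 = 109754/9945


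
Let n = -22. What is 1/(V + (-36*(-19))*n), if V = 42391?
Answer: 1/27343 ≈ 3.6572e-5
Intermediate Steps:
1/(V + (-36*(-19))*n) = 1/(42391 - 36*(-19)*(-22)) = 1/(42391 + 684*(-22)) = 1/(42391 - 15048) = 1/27343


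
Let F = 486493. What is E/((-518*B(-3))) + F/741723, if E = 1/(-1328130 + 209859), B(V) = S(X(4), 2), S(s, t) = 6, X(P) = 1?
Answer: 563616130339949/859307424486588 ≈ 0.65590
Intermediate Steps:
B(V) = 6
E = -1/1118271 (E = 1/(-1118271) = -1/1118271 ≈ -8.9424e-7)
E/((-518*B(-3))) + F/741723 = -1/(1118271*((-518*6))) + 486493/741723 = -1/1118271/(-3108) + 486493*(1/741723) = -1/1118271*(-1/3108) + 486493/741723 = 1/3475586268 + 486493/741723 = 563616130339949/859307424486588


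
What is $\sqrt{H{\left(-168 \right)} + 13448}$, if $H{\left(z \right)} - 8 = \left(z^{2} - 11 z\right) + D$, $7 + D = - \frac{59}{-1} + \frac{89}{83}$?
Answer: $\frac{7 \sqrt{6127143}}{83} \approx 208.76$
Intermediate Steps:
$D = \frac{4405}{83}$ ($D = -7 + \left(- \frac{59}{-1} + \frac{89}{83}\right) = -7 + \left(\left(-59\right) \left(-1\right) + 89 \cdot \frac{1}{83}\right) = -7 + \left(59 + \frac{89}{83}\right) = -7 + \frac{4986}{83} = \frac{4405}{83} \approx 53.072$)
$H{\left(z \right)} = \frac{5069}{83} + z^{2} - 11 z$ ($H{\left(z \right)} = 8 + \left(\left(z^{2} - 11 z\right) + \frac{4405}{83}\right) = 8 + \left(\frac{4405}{83} + z^{2} - 11 z\right) = \frac{5069}{83} + z^{2} - 11 z$)
$\sqrt{H{\left(-168 \right)} + 13448} = \sqrt{\left(\frac{5069}{83} + \left(-168\right)^{2} - -1848\right) + 13448} = \sqrt{\left(\frac{5069}{83} + 28224 + 1848\right) + 13448} = \sqrt{\frac{2501045}{83} + 13448} = \sqrt{\frac{3617229}{83}} = \frac{7 \sqrt{6127143}}{83}$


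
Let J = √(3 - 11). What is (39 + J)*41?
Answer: 1599 + 82*I*√2 ≈ 1599.0 + 115.97*I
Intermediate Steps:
J = 2*I*√2 (J = √(-8) = 2*I*√2 ≈ 2.8284*I)
(39 + J)*41 = (39 + 2*I*√2)*41 = 1599 + 82*I*√2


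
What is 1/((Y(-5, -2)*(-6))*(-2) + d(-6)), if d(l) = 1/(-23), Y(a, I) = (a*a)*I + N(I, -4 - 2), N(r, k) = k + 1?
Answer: -23/15181 ≈ -0.0015151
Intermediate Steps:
N(r, k) = 1 + k
Y(a, I) = -5 + I*a² (Y(a, I) = (a*a)*I + (1 + (-4 - 2)) = a²*I + (1 - 6) = I*a² - 5 = -5 + I*a²)
d(l) = -1/23
1/((Y(-5, -2)*(-6))*(-2) + d(-6)) = 1/(((-5 - 2*(-5)²)*(-6))*(-2) - 1/23) = 1/(((-5 - 2*25)*(-6))*(-2) - 1/23) = 1/(((-5 - 50)*(-6))*(-2) - 1/23) = 1/(-55*(-6)*(-2) - 1/23) = 1/(330*(-2) - 1/23) = 1/(-660 - 1/23) = 1/(-15181/23) = -23/15181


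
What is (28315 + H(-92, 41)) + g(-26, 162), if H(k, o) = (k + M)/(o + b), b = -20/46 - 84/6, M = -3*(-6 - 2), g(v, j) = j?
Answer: 17397883/611 ≈ 28474.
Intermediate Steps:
M = 24 (M = -3*(-8) = 24)
b = -332/23 (b = -20*1/46 - 84*⅙ = -10/23 - 14 = -332/23 ≈ -14.435)
H(k, o) = (24 + k)/(-332/23 + o) (H(k, o) = (k + 24)/(o - 332/23) = (24 + k)/(-332/23 + o))
(28315 + H(-92, 41)) + g(-26, 162) = (28315 + 23*(24 - 92)/(-332 + 23*41)) + 162 = (28315 + 23*(-68)/(-332 + 943)) + 162 = (28315 + 23*(-68)/611) + 162 = (28315 + 23*(1/611)*(-68)) + 162 = (28315 - 1564/611) + 162 = 17298901/611 + 162 = 17397883/611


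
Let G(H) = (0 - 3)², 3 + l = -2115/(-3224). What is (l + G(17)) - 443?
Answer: -1406773/3224 ≈ -436.34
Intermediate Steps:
l = -7557/3224 (l = -3 - 2115/(-3224) = -3 - 2115*(-1/3224) = -3 + 2115/3224 = -7557/3224 ≈ -2.3440)
G(H) = 9 (G(H) = (-3)² = 9)
(l + G(17)) - 443 = (-7557/3224 + 9) - 443 = 21459/3224 - 443 = -1406773/3224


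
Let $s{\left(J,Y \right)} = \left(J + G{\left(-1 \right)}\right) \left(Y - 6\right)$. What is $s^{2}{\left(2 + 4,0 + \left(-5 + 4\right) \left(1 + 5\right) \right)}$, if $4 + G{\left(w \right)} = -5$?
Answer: $1296$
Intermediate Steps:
$G{\left(w \right)} = -9$ ($G{\left(w \right)} = -4 - 5 = -9$)
$s{\left(J,Y \right)} = \left(-9 + J\right) \left(-6 + Y\right)$ ($s{\left(J,Y \right)} = \left(J - 9\right) \left(Y - 6\right) = \left(-9 + J\right) \left(Y - 6\right) = \left(-9 + J\right) \left(-6 + Y\right)$)
$s^{2}{\left(2 + 4,0 + \left(-5 + 4\right) \left(1 + 5\right) \right)} = \left(54 - 9 \left(0 + \left(-5 + 4\right) \left(1 + 5\right)\right) - 6 \left(2 + 4\right) + \left(2 + 4\right) \left(0 + \left(-5 + 4\right) \left(1 + 5\right)\right)\right)^{2} = \left(54 - 9 \left(0 - 6\right) - 36 + 6 \left(0 - 6\right)\right)^{2} = \left(54 - -54 - 36 + 6 \left(-6\right)\right)^{2} = \left(54 + 54 - 36 - 36\right)^{2} = 36^{2} = 1296$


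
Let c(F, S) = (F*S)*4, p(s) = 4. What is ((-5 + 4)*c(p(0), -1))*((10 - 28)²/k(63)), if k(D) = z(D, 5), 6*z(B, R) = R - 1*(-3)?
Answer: 3888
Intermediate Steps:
z(B, R) = ½ + R/6 (z(B, R) = (R - 1*(-3))/6 = (R + 3)/6 = (3 + R)/6 = ½ + R/6)
k(D) = 4/3 (k(D) = ½ + (⅙)*5 = ½ + ⅚ = 4/3)
c(F, S) = 4*F*S
((-5 + 4)*c(p(0), -1))*((10 - 28)²/k(63)) = ((-5 + 4)*(4*4*(-1)))*((10 - 28)²/(4/3)) = (-1*(-16))*((-18)²*(¾)) = 16*(324*(¾)) = 16*243 = 3888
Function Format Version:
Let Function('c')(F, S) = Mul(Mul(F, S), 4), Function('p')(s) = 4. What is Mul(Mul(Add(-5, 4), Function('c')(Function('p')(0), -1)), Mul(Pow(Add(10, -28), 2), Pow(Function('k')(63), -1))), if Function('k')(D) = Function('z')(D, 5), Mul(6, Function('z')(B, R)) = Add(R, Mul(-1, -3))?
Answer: 3888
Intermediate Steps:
Function('z')(B, R) = Add(Rational(1, 2), Mul(Rational(1, 6), R)) (Function('z')(B, R) = Mul(Rational(1, 6), Add(R, Mul(-1, -3))) = Mul(Rational(1, 6), Add(R, 3)) = Mul(Rational(1, 6), Add(3, R)) = Add(Rational(1, 2), Mul(Rational(1, 6), R)))
Function('k')(D) = Rational(4, 3) (Function('k')(D) = Add(Rational(1, 2), Mul(Rational(1, 6), 5)) = Add(Rational(1, 2), Rational(5, 6)) = Rational(4, 3))
Function('c')(F, S) = Mul(4, F, S)
Mul(Mul(Add(-5, 4), Function('c')(Function('p')(0), -1)), Mul(Pow(Add(10, -28), 2), Pow(Function('k')(63), -1))) = Mul(Mul(Add(-5, 4), Mul(4, 4, -1)), Mul(Pow(Add(10, -28), 2), Pow(Rational(4, 3), -1))) = Mul(Mul(-1, -16), Mul(Pow(-18, 2), Rational(3, 4))) = Mul(16, Mul(324, Rational(3, 4))) = Mul(16, 243) = 3888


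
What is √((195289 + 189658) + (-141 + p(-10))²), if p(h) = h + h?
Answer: 6*√11413 ≈ 640.99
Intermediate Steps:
p(h) = 2*h
√((195289 + 189658) + (-141 + p(-10))²) = √((195289 + 189658) + (-141 + 2*(-10))²) = √(384947 + (-141 - 20)²) = √(384947 + (-161)²) = √(384947 + 25921) = √410868 = 6*√11413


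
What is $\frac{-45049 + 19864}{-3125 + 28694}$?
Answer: $- \frac{8395}{8523} \approx -0.98498$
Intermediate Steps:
$\frac{-45049 + 19864}{-3125 + 28694} = - \frac{25185}{25569} = \left(-25185\right) \frac{1}{25569} = - \frac{8395}{8523}$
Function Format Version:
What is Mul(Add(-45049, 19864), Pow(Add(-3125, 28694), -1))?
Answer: Rational(-8395, 8523) ≈ -0.98498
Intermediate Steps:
Mul(Add(-45049, 19864), Pow(Add(-3125, 28694), -1)) = Mul(-25185, Pow(25569, -1)) = Mul(-25185, Rational(1, 25569)) = Rational(-8395, 8523)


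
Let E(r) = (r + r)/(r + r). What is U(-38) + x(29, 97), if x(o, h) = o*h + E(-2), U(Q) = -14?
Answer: 2800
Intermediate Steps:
E(r) = 1 (E(r) = (2*r)/((2*r)) = (2*r)*(1/(2*r)) = 1)
x(o, h) = 1 + h*o (x(o, h) = o*h + 1 = h*o + 1 = 1 + h*o)
U(-38) + x(29, 97) = -14 + (1 + 97*29) = -14 + (1 + 2813) = -14 + 2814 = 2800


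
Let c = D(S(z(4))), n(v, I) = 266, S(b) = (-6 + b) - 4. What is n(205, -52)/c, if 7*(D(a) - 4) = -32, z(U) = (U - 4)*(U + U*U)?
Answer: -931/2 ≈ -465.50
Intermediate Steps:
z(U) = (-4 + U)*(U + U**2)
S(b) = -10 + b
D(a) = -4/7 (D(a) = 4 + (1/7)*(-32) = 4 - 32/7 = -4/7)
c = -4/7 ≈ -0.57143
n(205, -52)/c = 266/(-4/7) = 266*(-7/4) = -931/2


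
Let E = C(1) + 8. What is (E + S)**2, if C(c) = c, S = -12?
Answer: 9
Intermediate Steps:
E = 9 (E = 1 + 8 = 9)
(E + S)**2 = (9 - 12)**2 = (-3)**2 = 9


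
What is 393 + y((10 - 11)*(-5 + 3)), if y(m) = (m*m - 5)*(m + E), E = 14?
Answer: 377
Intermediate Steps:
y(m) = (-5 + m**2)*(14 + m) (y(m) = (m*m - 5)*(m + 14) = (m**2 - 5)*(14 + m) = (-5 + m**2)*(14 + m))
393 + y((10 - 11)*(-5 + 3)) = 393 + (-70 + ((10 - 11)*(-5 + 3))**3 - 5*(10 - 11)*(-5 + 3) + 14*((10 - 11)*(-5 + 3))**2) = 393 + (-70 + (-1*(-2))**3 - (-5)*(-2) + 14*(-1*(-2))**2) = 393 + (-70 + 2**3 - 5*2 + 14*2**2) = 393 + (-70 + 8 - 10 + 14*4) = 393 + (-70 + 8 - 10 + 56) = 393 - 16 = 377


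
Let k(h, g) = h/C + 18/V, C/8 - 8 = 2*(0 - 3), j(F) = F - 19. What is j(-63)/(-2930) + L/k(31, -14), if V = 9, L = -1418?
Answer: -33235337/92295 ≈ -360.10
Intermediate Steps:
j(F) = -19 + F
C = 16 (C = 64 + 8*(2*(0 - 3)) = 64 + 8*(2*(-3)) = 64 + 8*(-6) = 64 - 48 = 16)
k(h, g) = 2 + h/16 (k(h, g) = h/16 + 18/9 = h*(1/16) + 18*(⅑) = h/16 + 2 = 2 + h/16)
j(-63)/(-2930) + L/k(31, -14) = (-19 - 63)/(-2930) - 1418/(2 + (1/16)*31) = -82*(-1/2930) - 1418/(2 + 31/16) = 41/1465 - 1418/63/16 = 41/1465 - 1418*16/63 = 41/1465 - 22688/63 = -33235337/92295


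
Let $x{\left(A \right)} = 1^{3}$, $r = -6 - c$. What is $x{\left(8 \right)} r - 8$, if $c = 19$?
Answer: $-33$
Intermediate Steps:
$r = -25$ ($r = -6 - 19 = -25$)
$x{\left(A \right)} = 1$
$x{\left(8 \right)} r - 8 = 1 \left(-25\right) - 8 = -25 - 8 = -33$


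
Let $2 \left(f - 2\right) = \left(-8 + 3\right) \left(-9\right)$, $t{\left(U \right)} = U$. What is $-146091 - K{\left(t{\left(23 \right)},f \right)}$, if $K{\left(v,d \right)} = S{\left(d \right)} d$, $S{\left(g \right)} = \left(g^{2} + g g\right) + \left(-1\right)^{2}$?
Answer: $- \frac{702111}{4} \approx -1.7553 \cdot 10^{5}$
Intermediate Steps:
$S{\left(g \right)} = 1 + 2 g^{2}$ ($S{\left(g \right)} = \left(g^{2} + g^{2}\right) + 1 = 2 g^{2} + 1 = 1 + 2 g^{2}$)
$f = \frac{49}{2}$ ($f = 2 + \frac{\left(-8 + 3\right) \left(-9\right)}{2} = 2 + \frac{\left(-5\right) \left(-9\right)}{2} = 2 + \frac{1}{2} \cdot 45 = 2 + \frac{45}{2} = \frac{49}{2} \approx 24.5$)
$K{\left(v,d \right)} = d \left(1 + 2 d^{2}\right)$ ($K{\left(v,d \right)} = \left(1 + 2 d^{2}\right) d = d \left(1 + 2 d^{2}\right)$)
$-146091 - K{\left(t{\left(23 \right)},f \right)} = -146091 - \left(\frac{49}{2} + 2 \left(\frac{49}{2}\right)^{3}\right) = -146091 - \left(\frac{49}{2} + 2 \cdot \frac{117649}{8}\right) = -146091 - \left(\frac{49}{2} + \frac{117649}{4}\right) = -146091 - \frac{117747}{4} = - \frac{702111}{4}$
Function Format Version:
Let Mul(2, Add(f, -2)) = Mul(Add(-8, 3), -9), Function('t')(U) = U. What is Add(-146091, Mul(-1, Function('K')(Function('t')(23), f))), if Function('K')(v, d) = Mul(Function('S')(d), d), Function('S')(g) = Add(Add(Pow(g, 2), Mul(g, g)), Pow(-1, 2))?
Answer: Rational(-702111, 4) ≈ -1.7553e+5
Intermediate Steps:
Function('S')(g) = Add(1, Mul(2, Pow(g, 2))) (Function('S')(g) = Add(Add(Pow(g, 2), Pow(g, 2)), 1) = Add(Mul(2, Pow(g, 2)), 1) = Add(1, Mul(2, Pow(g, 2))))
f = Rational(49, 2) (f = Add(2, Mul(Rational(1, 2), Mul(Add(-8, 3), -9))) = Add(2, Mul(Rational(1, 2), Mul(-5, -9))) = Add(2, Mul(Rational(1, 2), 45)) = Add(2, Rational(45, 2)) = Rational(49, 2) ≈ 24.500)
Function('K')(v, d) = Mul(d, Add(1, Mul(2, Pow(d, 2)))) (Function('K')(v, d) = Mul(Add(1, Mul(2, Pow(d, 2))), d) = Mul(d, Add(1, Mul(2, Pow(d, 2)))))
Add(-146091, Mul(-1, Function('K')(Function('t')(23), f))) = Add(-146091, Mul(-1, Add(Rational(49, 2), Mul(2, Pow(Rational(49, 2), 3))))) = Add(-146091, Mul(-1, Add(Rational(49, 2), Mul(2, Rational(117649, 8))))) = Add(-146091, Mul(-1, Add(Rational(49, 2), Rational(117649, 4)))) = Add(-146091, Mul(-1, Rational(117747, 4))) = Add(-146091, Rational(-117747, 4)) = Rational(-702111, 4)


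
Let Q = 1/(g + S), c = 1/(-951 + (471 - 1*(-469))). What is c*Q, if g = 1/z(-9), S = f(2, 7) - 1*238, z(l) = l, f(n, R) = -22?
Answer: 9/25751 ≈ 0.00034950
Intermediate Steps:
S = -260 (S = -22 - 1*238 = -22 - 238 = -260)
g = -1/9 (g = 1/(-9) = -1/9 ≈ -0.11111)
c = -1/11 (c = 1/(-951 + (471 + 469)) = 1/(-951 + 940) = 1/(-11) = -1/11 ≈ -0.090909)
Q = -9/2341 (Q = 1/(-1/9 - 260) = 1/(-2341/9) = -9/2341 ≈ -0.0038445)
c*Q = -1/11*(-9/2341) = 9/25751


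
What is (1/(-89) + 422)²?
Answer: 1410528249/7921 ≈ 1.7807e+5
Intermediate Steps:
(1/(-89) + 422)² = (-1/89 + 422)² = (37557/89)² = 1410528249/7921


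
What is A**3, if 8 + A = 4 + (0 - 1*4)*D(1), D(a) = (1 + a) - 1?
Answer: -512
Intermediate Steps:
D(a) = a
A = -8 (A = -8 + (4 + (0 - 1*4)*1) = -8 + (4 + (0 - 4)*1) = -8 + (4 - 4*1) = -8 + (4 - 4) = -8 + 0 = -8)
A**3 = (-8)**3 = -512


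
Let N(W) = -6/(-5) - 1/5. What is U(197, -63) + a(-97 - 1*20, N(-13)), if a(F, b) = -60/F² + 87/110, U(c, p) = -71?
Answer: -35242249/501930 ≈ -70.214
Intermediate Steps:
N(W) = 1 (N(W) = -6*(-⅕) - 1*⅕ = 6/5 - ⅕ = 1)
a(F, b) = 87/110 - 60/F² (a(F, b) = -60/F² + 87*(1/110) = -60/F² + 87/110 = 87/110 - 60/F²)
U(197, -63) + a(-97 - 1*20, N(-13)) = -71 + (87/110 - 60/(-97 - 1*20)²) = -71 + (87/110 - 60/(-97 - 20)²) = -71 + (87/110 - 60/(-117)²) = -71 + (87/110 - 60*1/13689) = -71 + (87/110 - 20/4563) = -71 + 394781/501930 = -35242249/501930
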